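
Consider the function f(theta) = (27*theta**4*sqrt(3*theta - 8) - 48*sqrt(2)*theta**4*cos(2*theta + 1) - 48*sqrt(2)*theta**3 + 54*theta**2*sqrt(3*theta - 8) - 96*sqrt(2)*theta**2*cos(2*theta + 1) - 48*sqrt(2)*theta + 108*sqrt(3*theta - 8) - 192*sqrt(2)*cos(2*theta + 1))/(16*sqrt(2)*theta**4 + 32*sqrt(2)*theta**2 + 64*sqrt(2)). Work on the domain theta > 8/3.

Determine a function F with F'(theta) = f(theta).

An antiderivative is F(theta) = 9*theta*sqrt(3*theta/2 - 4)/8 - 3*sqrt(3*theta/2 - 4) - 3*log(theta**4 + 2*theta**2 + 4)/4 - 3*sin(2*theta + 1)/2.

A candidate is checked by its d/dtheta: the result must match f(theta).
Check: d/dtheta[9*theta*sqrt(3*theta/2 - 4)/8 - 3*sqrt(3*theta/2 - 4) - 3*log(theta**4 + 2*theta**2 + 4)/4 - 3*sin(2*theta + 1)/2] = (81*theta**5 - 48*sqrt(2)*theta**4*sqrt(3*theta - 8)*cos(2*theta + 1) - 216*theta**4 - 48*sqrt(2)*theta**3*sqrt(3*theta - 8) + 162*theta**3 - 96*sqrt(2)*theta**2*sqrt(3*theta - 8)*cos(2*theta + 1) - 432*theta**2 - 48*sqrt(2)*theta*sqrt(3*theta - 8) + 324*theta - 192*sqrt(2)*sqrt(3*theta - 8)*cos(2*theta + 1) - 864)/(16*sqrt(2)*theta**4*sqrt(3*theta - 8) + 32*sqrt(2)*theta**2*sqrt(3*theta - 8) + 64*sqrt(2)*sqrt(3*theta - 8)), which equals f(theta).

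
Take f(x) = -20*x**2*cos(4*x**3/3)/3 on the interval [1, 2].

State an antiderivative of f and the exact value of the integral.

The substitution u = 4*x**3/3 works: f is exactly (dF/du)*(du/dx) for that inner function.
F(x) = -5*sin(4*x**3/3)/3 is an antiderivative of f.
Check: d/dx[-5*sin(4*x**3/3)/3] = -20*x**2*cos(4*x**3/3)/3 = f(x).
F(2) = -5*sin(32/3)/3; F(1) = -5*sin(4/3)/3.
Integral = F(2) - F(1) = -5*sin(32/3)/3 + 5*sin(4/3)/3.

Antiderivative: F(x) = -5*sin(4*x**3/3)/3; value = -5*sin(32/3)/3 + 5*sin(4/3)/3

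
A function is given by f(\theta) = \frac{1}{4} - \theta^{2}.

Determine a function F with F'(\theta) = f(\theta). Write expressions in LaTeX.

An antiderivative is F(\theta) = - \frac{\theta \left(4 \theta^{2} - 3\right)}{12}.

A candidate is checked by its d/d\theta: the result must match f(\theta).
Check: d/d\theta[- \frac{\theta \left(4 \theta^{2} - 3\right)}{12}] = \frac{1}{4} - \theta^{2} = f(\theta).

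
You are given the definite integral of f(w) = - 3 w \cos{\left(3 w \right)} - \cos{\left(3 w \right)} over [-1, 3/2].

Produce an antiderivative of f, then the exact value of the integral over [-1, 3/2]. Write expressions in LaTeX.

Integrate term by term and add the pieces.
F(w) = - w \sin{\left(3 w \right)} - \frac{\sin{\left(3 w \right)}}{3} - \frac{\cos{\left(3 w \right)}}{3} is an antiderivative of f.
Check: d/dw[- w \sin{\left(3 w \right)} - \frac{\sin{\left(3 w \right)}}{3} - \frac{\cos{\left(3 w \right)}}{3}] = - 3 w \cos{\left(3 w \right)} - \cos{\left(3 w \right)} = f(w).
F(3/2) = - \frac{\cos{\left(\frac{9}{2} \right)}}{3} - \frac{11 \sin{\left(\frac{9}{2} \right)}}{6}; F(-1) = - \frac{2 \sin{\left(3 \right)}}{3} - \frac{\cos{\left(3 \right)}}{3}.
Integral = F(3/2) - F(-1) = \frac{\cos{\left(3 \right)}}{3} - \frac{\cos{\left(\frac{9}{2} \right)}}{3} + \frac{2 \sin{\left(3 \right)}}{3} - \frac{11 \sin{\left(\frac{9}{2} \right)}}{6}.

Antiderivative: F(w) = - w \sin{\left(3 w \right)} - \frac{\sin{\left(3 w \right)}}{3} - \frac{\cos{\left(3 w \right)}}{3}; value = \frac{\cos{\left(3 \right)}}{3} - \frac{\cos{\left(\frac{9}{2} \right)}}{3} + \frac{2 \sin{\left(3 \right)}}{3} - \frac{11 \sin{\left(\frac{9}{2} \right)}}{6}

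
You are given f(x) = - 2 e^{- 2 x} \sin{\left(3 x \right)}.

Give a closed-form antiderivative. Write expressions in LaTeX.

An antiderivative F(x) passes only if d/dx[F] lands on f(x) exactly.
Check: d/dx[\frac{\left(4 \sin{\left(3 x \right)} + 6 \cos{\left(3 x \right)}\right) e^{- 2 x}}{13}] = - 2 e^{- 2 x} \sin{\left(3 x \right)} = f(x).

An antiderivative is F(x) = \frac{\left(4 \sin{\left(3 x \right)} + 6 \cos{\left(3 x \right)}\right) e^{- 2 x}}{13}.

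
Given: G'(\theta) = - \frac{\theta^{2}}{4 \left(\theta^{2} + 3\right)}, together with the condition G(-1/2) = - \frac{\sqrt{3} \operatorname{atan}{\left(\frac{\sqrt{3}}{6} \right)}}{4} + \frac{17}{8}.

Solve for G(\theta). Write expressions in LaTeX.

G(\theta) = \frac{- \theta + \sqrt{3} \operatorname{atan}{\left(\frac{\sqrt{3} \theta}{3} \right)} + 8}{4}

The proposed G(\theta) is checked by its d/d\theta: the result must match the given G'(\theta).
A general antiderivative is - \frac{\theta}{4} + \frac{\sqrt{3} \operatorname{atan}{\left(\frac{\sqrt{3} \theta}{3} \right)}}{4} + C.
The condition gives C = - \frac{\sqrt{3} \operatorname{atan}{\left(\frac{\sqrt{3}}{6} \right)}}{4} + \frac{17}{8} - (- \frac{\sqrt{3} \operatorname{atan}{\left(\frac{\sqrt{3}}{6} \right)}}{4} + \frac{1}{8}) = 2.
So G(\theta) = \frac{- \theta + \sqrt{3} \operatorname{atan}{\left(\frac{\sqrt{3} \theta}{3} \right)} + 8}{4}.
Check: d/d\theta[\frac{- \theta + \sqrt{3} \operatorname{atan}{\left(\frac{\sqrt{3} \theta}{3} \right)} + 8}{4}] = - \frac{\theta^{2}}{4 \theta^{2} + 12}, which equals G'(\theta).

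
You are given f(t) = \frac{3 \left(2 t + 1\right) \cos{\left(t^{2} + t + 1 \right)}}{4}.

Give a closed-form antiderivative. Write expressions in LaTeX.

An antiderivative is F(t) = \frac{3 \sin{\left(t^{2} + t + 1 \right)}}{4}.

f matches the chain-rule pattern g'(h)*h' with inner function h(t) = t^{2} + t + 1; substituting u = h(t) collapses the integral.
Check: d/dt[\frac{3 \sin{\left(t^{2} + t + 1 \right)}}{4}] = \frac{3 t \cos{\left(t^{2} + t + 1 \right)}}{2} + \frac{3 \cos{\left(t^{2} + t + 1 \right)}}{4}, which equals f(t).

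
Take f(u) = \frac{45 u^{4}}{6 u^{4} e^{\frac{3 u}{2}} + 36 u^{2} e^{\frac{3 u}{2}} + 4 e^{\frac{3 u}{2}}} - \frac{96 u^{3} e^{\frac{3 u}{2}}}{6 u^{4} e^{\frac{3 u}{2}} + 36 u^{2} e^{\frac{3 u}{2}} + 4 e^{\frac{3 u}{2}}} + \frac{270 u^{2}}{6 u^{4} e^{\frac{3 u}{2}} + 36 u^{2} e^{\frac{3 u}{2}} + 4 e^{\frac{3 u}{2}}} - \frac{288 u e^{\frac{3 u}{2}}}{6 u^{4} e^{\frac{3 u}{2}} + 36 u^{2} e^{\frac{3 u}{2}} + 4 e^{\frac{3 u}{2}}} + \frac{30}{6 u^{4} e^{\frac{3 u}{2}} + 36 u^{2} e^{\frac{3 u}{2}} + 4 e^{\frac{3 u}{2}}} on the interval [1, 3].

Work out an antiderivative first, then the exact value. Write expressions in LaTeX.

Antiderivative: F(u) = - \left(4 e^{\frac{3 u}{2}} \log{\left(\frac{u^{4}}{2} + 3 u^{2} + \frac{1}{3} \right)} + 5\right) e^{- \frac{3 u}{2}}; value = - 4 \log{\left(\frac{407}{6} \right)} - \frac{5}{e^{\frac{9}{2}}} + \frac{5}{e^{\frac{3}{2}}} + 4 \log{\left(\frac{23}{6} \right)}

Integrate term by term and add the pieces.
F(u) = - \left(4 e^{\frac{3 u}{2}} \log{\left(\frac{u^{4}}{2} + 3 u^{2} + \frac{1}{3} \right)} + 5\right) e^{- \frac{3 u}{2}} is an antiderivative of f.
Check: d/du[- \left(4 e^{\frac{3 u}{2}} \log{\left(\frac{u^{4}}{2} + 3 u^{2} + \frac{1}{3} \right)} + 5\right) e^{- \frac{3 u}{2}}] = \frac{45 u^{4} - 96 u^{3} e^{\frac{3 u}{2}} + 270 u^{2} - 288 u e^{\frac{3 u}{2}} + 30}{6 u^{4} e^{\frac{3 u}{2}} + 36 u^{2} e^{\frac{3 u}{2}} + 4 e^{\frac{3 u}{2}}}, which equals f(u).
F(3) = - 4 \log{\left(\frac{407}{6} \right)} - \frac{5}{e^{\frac{9}{2}}}; F(1) = - 4 \log{\left(\frac{23}{6} \right)} - \frac{5}{e^{\frac{3}{2}}}.
Integral = F(3) - F(1) = - 4 \log{\left(\frac{407}{6} \right)} - \frac{5}{e^{\frac{9}{2}}} + \frac{5}{e^{\frac{3}{2}}} + 4 \log{\left(\frac{23}{6} \right)}.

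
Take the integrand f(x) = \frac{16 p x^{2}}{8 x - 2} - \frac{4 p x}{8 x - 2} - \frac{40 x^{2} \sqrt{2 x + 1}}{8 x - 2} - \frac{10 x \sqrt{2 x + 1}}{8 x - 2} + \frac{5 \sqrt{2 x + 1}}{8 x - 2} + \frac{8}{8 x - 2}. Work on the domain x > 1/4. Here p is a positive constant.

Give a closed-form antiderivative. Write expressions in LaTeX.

The integrand splits into summands that can be handled one at a time.
Check: d/dx[p x^{2} - \frac{\left(2 x + 1\right)^{\frac{5}{2}}}{2} + \log{\left(2 x - \frac{1}{2} \right)}] = \frac{16 p x^{2} - 4 p x - 40 x^{2} \sqrt{2 x + 1} - 10 x \sqrt{2 x + 1} + 5 \sqrt{2 x + 1} + 8}{8 x - 2}, which equals f(x).

An antiderivative is F(x) = p x^{2} - \frac{\left(2 x + 1\right)^{\frac{5}{2}}}{2} + \log{\left(2 x - \frac{1}{2} \right)}.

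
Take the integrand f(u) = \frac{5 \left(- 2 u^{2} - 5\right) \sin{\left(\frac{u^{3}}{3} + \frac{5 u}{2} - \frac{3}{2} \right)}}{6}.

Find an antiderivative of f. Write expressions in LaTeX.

f matches the chain-rule pattern g'(h)*h' with inner function h(u) = \frac{u^{3}}{3} + \frac{5 u}{2} - \frac{3}{2}; substituting w = h(u) collapses the integral.
Check: d/du[\frac{5 \cos{\left(\frac{u^{3}}{3} + \frac{5 u}{2} - \frac{3}{2} \right)}}{3}] = - \frac{5 u^{2} \sin{\left(\frac{u^{3}}{3} + \frac{5 u}{2} - \frac{3}{2} \right)}}{3} - \frac{25 \sin{\left(\frac{u^{3}}{3} + \frac{5 u}{2} - \frac{3}{2} \right)}}{6}, which equals f(u).

An antiderivative is F(u) = \frac{5 \cos{\left(\frac{u^{3}}{3} + \frac{5 u}{2} - \frac{3}{2} \right)}}{3}.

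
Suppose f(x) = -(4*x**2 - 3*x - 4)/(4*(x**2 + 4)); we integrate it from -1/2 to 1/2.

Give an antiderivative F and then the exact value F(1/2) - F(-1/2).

A candidate is checked by its d/dx: the result must match f(x).
F(x) = -x + 3*log(x**2 + 4)/8 + 5*atan(x/2)/2 is an antiderivative of f.
Check: d/dx[-x + 3*log(x**2 + 4)/8 + 5*atan(x/2)/2] = (-4*x**2 + 3*x + 4)/(4*x**2 + 16), which equals f(x).
F(1/2) = -1/2 + 3*log(17/4)/8 + 5*atan(1/4)/2; F(-1/2) = -5*atan(1/4)/2 + 1/2 + 3*log(17/4)/8.
Integral = F(1/2) - F(-1/2) = -1 + 5*atan(1/4).

Antiderivative: F(x) = -x + 3*log(x**2 + 4)/8 + 5*atan(x/2)/2; value = -1 + 5*atan(1/4)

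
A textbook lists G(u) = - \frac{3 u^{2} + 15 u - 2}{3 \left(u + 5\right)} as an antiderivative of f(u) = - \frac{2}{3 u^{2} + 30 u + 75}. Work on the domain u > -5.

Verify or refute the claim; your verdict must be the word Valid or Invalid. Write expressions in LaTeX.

Invalid: d/du[G] - f = -1, which is not 0.

d/du[G] = \frac{- 3 u^{2} - 30 u - 77}{3 u^{2} + 30 u + 75}
d/du[G] - f(u) = -1 != 0.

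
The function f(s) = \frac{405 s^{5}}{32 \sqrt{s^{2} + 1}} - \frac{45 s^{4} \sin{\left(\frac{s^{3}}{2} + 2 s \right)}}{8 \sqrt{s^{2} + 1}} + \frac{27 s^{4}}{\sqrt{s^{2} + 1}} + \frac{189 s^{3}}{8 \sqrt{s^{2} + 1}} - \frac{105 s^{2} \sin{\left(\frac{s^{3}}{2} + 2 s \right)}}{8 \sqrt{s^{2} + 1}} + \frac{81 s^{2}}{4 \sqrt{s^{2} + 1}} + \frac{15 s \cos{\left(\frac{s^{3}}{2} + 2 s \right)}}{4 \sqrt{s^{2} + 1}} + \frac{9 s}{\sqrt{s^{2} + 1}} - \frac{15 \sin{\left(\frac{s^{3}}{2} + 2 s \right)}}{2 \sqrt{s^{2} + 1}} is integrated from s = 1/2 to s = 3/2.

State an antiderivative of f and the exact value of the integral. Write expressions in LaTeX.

Recognize the product-rule pattern: f = u'v + uv' with u = \frac{3 \sqrt{s^{2} + 1}}{2}, v = 3 \left(- \frac{3 s^{2}}{4} - s\right)^{2} + \frac{5 \cos{\left(\frac{s^{3}}{2} + 2 s \right)}}{2}, so integration by parts undoes it.
F(s) = \frac{3 \sqrt{s^{2} + 1} \left(3 s^{2} \left(- 3 s - 4\right)^{2} + 40 \cos{\left(\frac{s^{3}}{2} + 2 s \right)}\right)}{32} is an antiderivative of f.
Check: d/ds[\frac{3 \sqrt{s^{2} + 1} \left(3 s^{2} \left(- 3 s - 4\right)^{2} + 40 \cos{\left(\frac{s^{3}}{2} + 2 s \right)}\right)}{32}] = \frac{405 s^{5} - 180 s^{4} \sin{\left(\frac{s^{3}}{2} + 2 s \right)} + 864 s^{4} + 756 s^{3} - 420 s^{2} \sin{\left(\frac{s^{3}}{2} + 2 s \right)} + 648 s^{2} + 120 s \cos{\left(\frac{s^{3}}{2} + 2 s \right)} + 288 s - 240 \sin{\left(\frac{s^{3}}{2} + 2 s \right)}}{32 \sqrt{s^{2} + 1}}, which equals f(s).
F(3/2) = \frac{15 \sqrt{13} \cos{\left(\frac{75}{16} \right)}}{8} + \frac{23409 \sqrt{13}}{1024}; F(1/2) = \frac{15 \sqrt{5} \cos{\left(\frac{17}{16} \right)}}{8} + \frac{1089 \sqrt{5}}{1024}.
Integral = F(3/2) - F(1/2) = - \frac{1089 \sqrt{5}}{1024} - \frac{15 \sqrt{5} \cos{\left(\frac{17}{16} \right)}}{8} + \frac{15 \sqrt{13} \cos{\left(\frac{75}{16} \right)}}{8} + \frac{23409 \sqrt{13}}{1024}.

Antiderivative: F(s) = \frac{3 \sqrt{s^{2} + 1} \left(3 s^{2} \left(- 3 s - 4\right)^{2} + 40 \cos{\left(\frac{s^{3}}{2} + 2 s \right)}\right)}{32}; value = - \frac{1089 \sqrt{5}}{1024} - \frac{15 \sqrt{5} \cos{\left(\frac{17}{16} \right)}}{8} + \frac{15 \sqrt{13} \cos{\left(\frac{75}{16} \right)}}{8} + \frac{23409 \sqrt{13}}{1024}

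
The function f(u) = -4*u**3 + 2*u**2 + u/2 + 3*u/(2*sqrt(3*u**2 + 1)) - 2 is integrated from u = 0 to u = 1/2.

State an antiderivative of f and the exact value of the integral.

Antiderivative: F(u) = -u**4 + 2*u**3/3 + u**2/4 - 2*u + sqrt(3*u**2 + 1)/2; value = -17/12 + sqrt(7)/4

The integrand splits into summands that can be handled one at a time.
F(u) = -u**4 + 2*u**3/3 + u**2/4 - 2*u + sqrt(3*u**2 + 1)/2 is an antiderivative of f.
Check: d/du[-u**4 + 2*u**3/3 + u**2/4 - 2*u + sqrt(3*u**2 + 1)/2] = (-8*u**3*sqrt(3*u**2 + 1) + 4*u**2*sqrt(3*u**2 + 1) + u*sqrt(3*u**2 + 1) + 3*u - 4*sqrt(3*u**2 + 1))/(2*sqrt(3*u**2 + 1)), which equals f(u).
F(1/2) = -11/12 + sqrt(7)/4; F(0) = 1/2.
Integral = F(1/2) - F(0) = -17/12 + sqrt(7)/4.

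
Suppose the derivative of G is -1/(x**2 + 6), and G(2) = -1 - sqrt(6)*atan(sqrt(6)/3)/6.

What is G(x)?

G(x) = -sqrt(6)*atan(sqrt(6)*x/6)/6 - 1

Differentiate the proposed G(x) back; it has to land on the given G'(x).
A general antiderivative is -sqrt(6)*atan(sqrt(6)*x/6)/6 + C.
The condition gives C = -1 - sqrt(6)*atan(sqrt(6)/3)/6 - (-sqrt(6)*atan(sqrt(6)/3)/6) = -1.
So G(x) = -sqrt(6)*atan(sqrt(6)*x/6)/6 - 1.
Check: d/dx[-sqrt(6)*atan(sqrt(6)*x/6)/6 - 1] = -1/(x**2 + 6) = G'(x).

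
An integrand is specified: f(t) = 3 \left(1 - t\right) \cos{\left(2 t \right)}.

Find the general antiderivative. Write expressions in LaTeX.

F(t) = - \frac{3 t \sin{\left(2 t \right)}}{2} + \frac{3 \sin{\left(2 t \right)}}{2} - \frac{3 \cos{\left(2 t \right)}}{4} + C

Any candidate F(t) must reproduce f(t) exactly when differentiated.
Check: d/dt[- \frac{3 t \sin{\left(2 t \right)}}{2} + \frac{3 \sin{\left(2 t \right)}}{2} - \frac{3 \cos{\left(2 t \right)}}{4}] = - 3 t \cos{\left(2 t \right)} + 3 \cos{\left(2 t \right)}, which equals f(t).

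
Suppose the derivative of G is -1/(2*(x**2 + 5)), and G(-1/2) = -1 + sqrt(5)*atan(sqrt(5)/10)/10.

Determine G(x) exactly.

G(x) = -sqrt(5)*atan(sqrt(5)*x/5)/10 - 1

Whatever form G(x) takes, its d/dx must return the stated G'(x).
A general antiderivative is -sqrt(5)*atan(sqrt(5)*x/5)/10 + C.
The condition gives C = -1 + sqrt(5)*atan(sqrt(5)/10)/10 - (sqrt(5)*atan(sqrt(5)/10)/10) = -1.
So G(x) = -sqrt(5)*atan(sqrt(5)*x/5)/10 - 1.
Check: d/dx[-sqrt(5)*atan(sqrt(5)*x/5)/10 - 1] = -1/(2*x**2 + 10), which equals G'(x).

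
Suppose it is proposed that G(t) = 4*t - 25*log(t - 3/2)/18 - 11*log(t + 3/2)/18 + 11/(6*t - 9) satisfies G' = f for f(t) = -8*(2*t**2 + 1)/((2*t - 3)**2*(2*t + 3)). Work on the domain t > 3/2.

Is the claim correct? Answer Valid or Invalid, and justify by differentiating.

d/dt[G] = (32*t**3 - 64*t**2 - 72*t + 100)/(8*t**3 - 12*t**2 - 18*t + 27)
d/dt[G] - f(t) = 4 != 0.

Invalid: d/dt[G] - f = 4, which is not 0.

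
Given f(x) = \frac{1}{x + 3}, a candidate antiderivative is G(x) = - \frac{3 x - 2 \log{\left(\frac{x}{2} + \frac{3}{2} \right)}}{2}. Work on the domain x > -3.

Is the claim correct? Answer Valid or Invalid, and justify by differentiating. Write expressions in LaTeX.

d/dx[G] = \frac{- 3 x - 7}{2 x + 6}
d/dx[G] - f(x) = - \frac{3}{2} != 0.

Invalid: d/dx[G] - f = - \frac{3}{2}, which is not 0.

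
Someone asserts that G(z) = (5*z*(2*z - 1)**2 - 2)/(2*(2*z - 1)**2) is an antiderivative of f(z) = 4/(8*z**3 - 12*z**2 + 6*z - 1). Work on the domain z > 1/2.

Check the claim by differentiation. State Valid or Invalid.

d/dz[G] = (40*z**3 - 60*z**2 + 30*z + 3)/(16*z**3 - 24*z**2 + 12*z - 2)
d/dz[G] - f(z) = 5/2 != 0.

Invalid: d/dz[G] - f = 5/2, which is not 0.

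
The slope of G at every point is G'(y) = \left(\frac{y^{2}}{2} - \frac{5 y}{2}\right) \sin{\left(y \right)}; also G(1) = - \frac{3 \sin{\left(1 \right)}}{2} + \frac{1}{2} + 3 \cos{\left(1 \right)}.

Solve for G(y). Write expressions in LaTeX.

Differentiate the proposed G(y) back; it has to land on the given G'(y).
A general antiderivative is - \frac{y^{2} \cos{\left(y \right)}}{2} + y \sin{\left(y \right)} + \frac{5 y \cos{\left(y \right)}}{2} - \frac{5 \sin{\left(y \right)}}{2} + \cos{\left(y \right)} + C.
The condition gives C = - \frac{3 \sin{\left(1 \right)}}{2} + \frac{1}{2} + 3 \cos{\left(1 \right)} - (- \frac{3 \sin{\left(1 \right)}}{2} + 3 \cos{\left(1 \right)}) = \frac{1}{2}.
So G(y) = - \frac{y^{2} \cos{\left(y \right)}}{2} + y \sin{\left(y \right)} + \frac{5 y \cos{\left(y \right)}}{2} - \frac{5 \sin{\left(y \right)}}{2} + \cos{\left(y \right)} + \frac{1}{2}.
Check: d/dy[- \frac{y^{2} \cos{\left(y \right)}}{2} + y \sin{\left(y \right)} + \frac{5 y \cos{\left(y \right)}}{2} - \frac{5 \sin{\left(y \right)}}{2} + \cos{\left(y \right)} + \frac{1}{2}] = \frac{y^{2} \sin{\left(y \right)}}{2} - \frac{5 y \sin{\left(y \right)}}{2}, which equals G'(y).

G(y) = - \frac{y^{2} \cos{\left(y \right)}}{2} + y \sin{\left(y \right)} + \frac{5 y \cos{\left(y \right)}}{2} - \frac{5 \sin{\left(y \right)}}{2} + \cos{\left(y \right)} + \frac{1}{2}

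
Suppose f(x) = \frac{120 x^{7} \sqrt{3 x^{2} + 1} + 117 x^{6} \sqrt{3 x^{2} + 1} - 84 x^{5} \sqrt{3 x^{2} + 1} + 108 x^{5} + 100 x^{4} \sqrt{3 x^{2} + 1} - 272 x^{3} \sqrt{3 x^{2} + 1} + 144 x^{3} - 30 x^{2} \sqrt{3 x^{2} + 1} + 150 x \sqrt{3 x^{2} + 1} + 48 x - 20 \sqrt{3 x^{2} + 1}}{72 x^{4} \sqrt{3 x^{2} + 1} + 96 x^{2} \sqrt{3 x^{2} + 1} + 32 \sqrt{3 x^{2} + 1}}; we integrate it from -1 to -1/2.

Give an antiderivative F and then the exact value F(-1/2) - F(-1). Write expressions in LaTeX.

An antiderivative F(x) passes only if d/dx[F] lands on f(x) exactly.
F(x) = \frac{10 x^{6} + 13 x^{5} - 34 x^{4} - 10 x^{3} + 12 x^{2} \sqrt{3 x^{2} + 1} - 10 x + 8 \sqrt{3 x^{2} + 1} - 25}{8 \left(3 x^{2} + 2\right)} is an antiderivative of f.
Check: d/dx[\frac{10 x^{6} + 13 x^{5} - 34 x^{4} - 10 x^{3} + 12 x^{2} \sqrt{3 x^{2} + 1} - 10 x + 8 \sqrt{3 x^{2} + 1} - 25}{8 \left(3 x^{2} + 2\right)}] = \frac{120 x^{7} \sqrt{3 x^{2} + 1} + 117 x^{6} \sqrt{3 x^{2} + 1} - 84 x^{5} \sqrt{3 x^{2} + 1} + 108 x^{5} + 100 x^{4} \sqrt{3 x^{2} + 1} - 272 x^{3} \sqrt{3 x^{2} + 1} + 144 x^{3} - 30 x^{2} \sqrt{3 x^{2} + 1} + 150 x \sqrt{3 x^{2} + 1} + 48 x - 20 \sqrt{3 x^{2} + 1}}{72 x^{4} \sqrt{3 x^{2} + 1} + 96 x^{2} \sqrt{3 x^{2} + 1} + 32 \sqrt{3 x^{2} + 1}} = f(x).
F(-1/2) = - \frac{169}{176} + \frac{\sqrt{7}}{4}; F(-1) = - \frac{1}{20}.
Integral = F(-1/2) - F(-1) = - \frac{801}{880} + \frac{\sqrt{7}}{4}.

Antiderivative: F(x) = \frac{10 x^{6} + 13 x^{5} - 34 x^{4} - 10 x^{3} + 12 x^{2} \sqrt{3 x^{2} + 1} - 10 x + 8 \sqrt{3 x^{2} + 1} - 25}{8 \left(3 x^{2} + 2\right)}; value = - \frac{801}{880} + \frac{\sqrt{7}}{4}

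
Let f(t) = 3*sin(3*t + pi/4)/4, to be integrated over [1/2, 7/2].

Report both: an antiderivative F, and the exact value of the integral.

An antiderivative F(t) passes only if d/dt[F] lands on f(t) exactly.
F(t) = -cos(3*t + pi/4)/4 is an antiderivative of f.
Check: d/dt[-cos(3*t + pi/4)/4] = 3*sin(3*t + pi/4)/4 = f(t).
F(7/2) = -cos(pi/4 + 21/2)/4; F(1/2) = -cos(pi/4 + 3/2)/4.
Integral = F(7/2) - F(1/2) = cos(pi/4 + 3/2)/4 - cos(pi/4 + 21/2)/4.

Antiderivative: F(t) = -cos(3*t + pi/4)/4; value = cos(pi/4 + 3/2)/4 - cos(pi/4 + 21/2)/4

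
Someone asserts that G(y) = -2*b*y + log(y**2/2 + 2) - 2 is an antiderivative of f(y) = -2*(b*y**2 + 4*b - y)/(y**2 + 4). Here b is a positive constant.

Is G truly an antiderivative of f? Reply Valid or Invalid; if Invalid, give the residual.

d/dy[G] = (-2*b*y**2 - 8*b + 2*y)/(y**2 + 4)
This equals f(y) exactly, so the claim holds.

Valid: G'(y) = f(y).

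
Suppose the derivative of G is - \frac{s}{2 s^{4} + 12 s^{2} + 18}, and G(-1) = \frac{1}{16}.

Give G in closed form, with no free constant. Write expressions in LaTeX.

G(s) = \frac{1}{4 s^{2} + 12}

The substitution u = 4 s^{2} + 12 works: G'(s) is exactly (dG/du)*(du/ds) for that inner function.
A general antiderivative is \frac{1}{4 s^{2} + 12} + C.
The condition gives C = \frac{1}{16} - (\frac{1}{16}) = 0.
So G(s) = \frac{1}{4 s^{2} + 12}.
Check: d/ds[\frac{1}{4 s^{2} + 12}] = - \frac{s}{2 s^{4} + 12 s^{2} + 18} = G'(s).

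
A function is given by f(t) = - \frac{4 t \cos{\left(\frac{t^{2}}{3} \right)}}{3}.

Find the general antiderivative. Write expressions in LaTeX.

The substitution u = \frac{t^{2}}{3} works: f is exactly (dF/du)*(du/dt) for that inner function.
Check: d/dt[- 2 \sin{\left(\frac{t^{2}}{3} \right)}] = - \frac{4 t \cos{\left(\frac{t^{2}}{3} \right)}}{3} = f(t).

F(t) = - 2 \sin{\left(\frac{t^{2}}{3} \right)} + C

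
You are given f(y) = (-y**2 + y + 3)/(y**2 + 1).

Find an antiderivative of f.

A first test for any F(y): its y-derivative must equal f(y) identically.
Check: d/dy[-y + log(y**2 + 1)/2 + 4*atan(y)] = (-y**2 + y + 3)/(y**2 + 1) = f(y).

An antiderivative is F(y) = -y + log(y**2 + 1)/2 + 4*atan(y).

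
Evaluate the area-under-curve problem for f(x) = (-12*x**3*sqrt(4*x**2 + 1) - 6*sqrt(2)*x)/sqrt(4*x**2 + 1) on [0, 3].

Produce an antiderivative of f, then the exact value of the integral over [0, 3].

Antiderivative: F(x) = (-6*x**4 - 3*sqrt(2)*sqrt(4*x**2 + 1) + 4)/2; value = -243 - 3*sqrt(74)/2 + 3*sqrt(2)/2

An antiderivative F(x) passes only if d/dx[F] lands on f(x) exactly.
F(x) = (-6*x**4 - 3*sqrt(2)*sqrt(4*x**2 + 1) + 4)/2 is an antiderivative of f.
Check: d/dx[(-6*x**4 - 3*sqrt(2)*sqrt(4*x**2 + 1) + 4)/2] = (-12*x**3*sqrt(4*x**2 + 1) - 6*sqrt(2)*x)/sqrt(4*x**2 + 1) = f(x).
F(3) = -241 - 3*sqrt(74)/2; F(0) = 2 - 3*sqrt(2)/2.
Integral = F(3) - F(0) = -243 - 3*sqrt(74)/2 + 3*sqrt(2)/2.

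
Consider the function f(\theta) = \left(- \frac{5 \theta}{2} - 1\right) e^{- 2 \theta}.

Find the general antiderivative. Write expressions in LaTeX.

f has the shape u'v + uv' for u = \frac{5 \theta}{4} + \frac{9}{8} and v = e^{- 2 \theta} — it is the derivative of the product u*v.
Check: d/d\theta[\frac{5 \theta e^{- 2 \theta}}{4} + \frac{9 e^{- 2 \theta}}{8}] = \frac{\left(- 5 \theta - 2\right) e^{- 2 \theta}}{2}, which equals f(\theta).

F(\theta) = \frac{5 \theta e^{- 2 \theta}}{4} + \frac{9 e^{- 2 \theta}}{8} + C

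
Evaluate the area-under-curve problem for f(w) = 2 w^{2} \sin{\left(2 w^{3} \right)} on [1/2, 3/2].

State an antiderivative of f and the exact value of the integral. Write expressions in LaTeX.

Antiderivative: F(w) = - \frac{\cos{\left(2 w^{3} \right)}}{3}; value = - \frac{\cos{\left(\frac{27}{4} \right)}}{3} + \frac{\cos{\left(\frac{1}{4} \right)}}{3}

f matches the chain-rule pattern g'(h)*h' with inner function h(w) = 2 w^{3}; substituting u = h(w) collapses the integral.
F(w) = - \frac{\cos{\left(2 w^{3} \right)}}{3} is an antiderivative of f.
Check: d/dw[- \frac{\cos{\left(2 w^{3} \right)}}{3}] = 2 w^{2} \sin{\left(2 w^{3} \right)} = f(w).
F(3/2) = - \frac{\cos{\left(\frac{27}{4} \right)}}{3}; F(1/2) = - \frac{\cos{\left(\frac{1}{4} \right)}}{3}.
Integral = F(3/2) - F(1/2) = - \frac{\cos{\left(\frac{27}{4} \right)}}{3} + \frac{\cos{\left(\frac{1}{4} \right)}}{3}.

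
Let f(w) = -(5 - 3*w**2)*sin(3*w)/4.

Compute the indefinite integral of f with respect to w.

F(w) = -(9*w**2*cos(3*w) - 6*w*sin(3*w) - 17*cos(3*w))/36 + C

Any candidate F(w) must reproduce f(w) exactly when differentiated.
Check: d/dw[-(9*w**2*cos(3*w) - 6*w*sin(3*w) - 17*cos(3*w))/36] = 3*w**2*sin(3*w)/4 - 5*sin(3*w)/4, which equals f(w).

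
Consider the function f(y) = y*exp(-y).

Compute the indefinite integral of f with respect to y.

F(y) = (-y - 1)*exp(-y) + C

Recognize the product-rule pattern: f = u'v + uv' with u = -y - 1, v = exp(-y), so integration by parts undoes it.
Check: d/dy[(-y - 1)*exp(-y)] = y*exp(-y) = f(y).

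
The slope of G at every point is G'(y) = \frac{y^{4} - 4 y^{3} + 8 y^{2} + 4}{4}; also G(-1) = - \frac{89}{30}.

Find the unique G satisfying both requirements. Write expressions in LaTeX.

G(y) = \frac{3 y^{5} - 15 y^{4} + 40 y^{3} + 60 y - 60}{60}

Since d/dy undoes antidifferentiation here, G(y) must give back the stated G'(y).
A general antiderivative is \frac{y^{5}}{20} - \frac{y^{4}}{4} + \frac{2 y^{3}}{3} + y + C.
The condition gives C = - \frac{89}{30} - (- \frac{59}{30}) = -1.
So G(y) = \frac{3 y^{5} - 15 y^{4} + 40 y^{3} + 60 y - 60}{60}.
Check: d/dy[\frac{3 y^{5} - 15 y^{4} + 40 y^{3} + 60 y - 60}{60}] = \frac{y^{4}}{4} - y^{3} + 2 y^{2} + 1, which equals G'(y).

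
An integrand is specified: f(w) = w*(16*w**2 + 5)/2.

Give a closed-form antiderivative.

Recover f(w) by differentiating a candidate F(w); any mismatch rules it out.
Check: d/dw[(8*w**4 + 5*w**2 + 10)/4] = 8*w**3 + 5*w/2, which equals f(w).

An antiderivative is F(w) = (8*w**4 + 5*w**2 + 10)/4.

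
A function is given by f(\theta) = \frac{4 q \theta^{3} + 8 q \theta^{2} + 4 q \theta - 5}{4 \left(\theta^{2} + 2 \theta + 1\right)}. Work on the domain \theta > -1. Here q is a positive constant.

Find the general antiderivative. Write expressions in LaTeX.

F(\theta) = \frac{q \theta^{2}}{2} + \frac{5}{4 \theta + 4} + C

Differentiate the proposed F(\theta) back; it has to land on f(\theta) exactly.
Check: d/d\theta[\frac{q \theta^{2}}{2} + \frac{5}{4 \theta + 4}] = \frac{4 q \theta^{3} + 8 q \theta^{2} + 4 q \theta - 5}{4 \theta^{2} + 8 \theta + 4}, which equals f(\theta).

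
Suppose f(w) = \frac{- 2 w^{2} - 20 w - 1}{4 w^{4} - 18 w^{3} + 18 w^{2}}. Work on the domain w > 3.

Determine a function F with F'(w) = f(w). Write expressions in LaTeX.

Factor the denominator (2 w^{2} \left(w - 3\right) \left(2 w - 3\right)) and decompose: f = \frac{142}{27 \left(2 w - 3\right)} - \frac{79}{54 \left(w - 3\right)} - \frac{7}{6 w} - \frac{1}{18 w^{2}}; each piece integrates to a log, atan, or power term.
Check: d/dw[- \frac{7 \log{\left(w \right)}}{6} - \frac{79 \log{\left(w - 3 \right)}}{54} + \frac{71 \log{\left(w - \frac{3}{2} \right)}}{27} + \frac{1}{18 w}] = \frac{- 2 w^{2} - 20 w - 1}{4 w^{4} - 18 w^{3} + 18 w^{2}} = f(w).

An antiderivative is F(w) = - \frac{7 \log{\left(w \right)}}{6} - \frac{79 \log{\left(w - 3 \right)}}{54} + \frac{71 \log{\left(w - \frac{3}{2} \right)}}{27} + \frac{1}{18 w}.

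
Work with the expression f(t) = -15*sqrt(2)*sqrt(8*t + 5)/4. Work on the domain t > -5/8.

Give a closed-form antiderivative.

Recover f(t) by differentiating a candidate F(t); any mismatch rules it out.
Check: d/dt[-5*(4*t + 5/2)**(3/2)/4] = -15*sqrt(2)*sqrt(8*t + 5)/4 = f(t).

An antiderivative is F(t) = -5*(4*t + 5/2)**(3/2)/4.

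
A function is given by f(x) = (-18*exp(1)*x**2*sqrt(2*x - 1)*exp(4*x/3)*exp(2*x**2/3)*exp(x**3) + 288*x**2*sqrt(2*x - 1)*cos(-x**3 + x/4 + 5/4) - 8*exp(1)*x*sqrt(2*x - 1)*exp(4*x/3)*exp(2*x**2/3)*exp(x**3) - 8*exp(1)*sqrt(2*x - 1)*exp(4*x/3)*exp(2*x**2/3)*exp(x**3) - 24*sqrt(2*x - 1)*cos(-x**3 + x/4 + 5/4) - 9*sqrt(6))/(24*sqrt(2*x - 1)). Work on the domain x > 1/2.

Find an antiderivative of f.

Any candidate F(x) must reproduce f(x) exactly when differentiated.
Check: d/dx[-(3*sqrt(6)*sqrt(2*x - 1) + 2*exp(1)*exp(4*x/3)*exp(2*x**2/3)*exp(x**3) + 32*sin(-x**3 + x/4 + 5/4))/8] = (-18*exp(1)*x**2*sqrt(2*x - 1)*exp(4*x/3)*exp(2*x**2/3)*exp(x**3) + 288*x**2*sqrt(2*x - 1)*cos(-x**3 + x/4 + 5/4) - 8*exp(1)*x*sqrt(2*x - 1)*exp(4*x/3)*exp(2*x**2/3)*exp(x**3) - 8*exp(1)*sqrt(2*x - 1)*exp(4*x/3)*exp(2*x**2/3)*exp(x**3) - 24*sqrt(2*x - 1)*cos(-x**3 + x/4 + 5/4) - 9*sqrt(6))/(24*sqrt(2*x - 1)) = f(x).

An antiderivative is F(x) = -(3*sqrt(6)*sqrt(2*x - 1) + 2*exp(1)*exp(4*x/3)*exp(2*x**2/3)*exp(x**3) + 32*sin(-x**3 + x/4 + 5/4))/8.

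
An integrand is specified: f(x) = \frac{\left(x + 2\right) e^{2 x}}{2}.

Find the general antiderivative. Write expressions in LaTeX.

F(x) = \frac{x e^{2 x}}{4} + \frac{3 e^{2 x}}{8} + C

Recognize the product-rule pattern: f = u'v + uv' with u = \frac{x}{4} + \frac{3}{8}, v = e^{2 x}, so integration by parts undoes it.
Check: d/dx[\frac{x e^{2 x}}{4} + \frac{3 e^{2 x}}{8}] = \frac{x e^{2 x}}{2} + e^{2 x}, which equals f(x).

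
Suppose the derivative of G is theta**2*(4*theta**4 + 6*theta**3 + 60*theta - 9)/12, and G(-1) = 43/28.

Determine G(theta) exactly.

G(theta) = theta**7/21 + theta**6/12 + 5*theta**4/4 - theta**3/4

The proposed G(theta) is checked by its d/dtheta: the result must match the given G'(theta).
A general antiderivative is theta**7/21 + theta**6/12 + 5*theta**4/4 - theta**3/4 + C.
The condition gives C = 43/28 - (43/28) = 0.
So G(theta) = theta**7/21 + theta**6/12 + 5*theta**4/4 - theta**3/4.
Check: d/dtheta[theta**7/21 + theta**6/12 + 5*theta**4/4 - theta**3/4] = theta**6/3 + theta**5/2 + 5*theta**3 - 3*theta**2/4, which equals G'(theta).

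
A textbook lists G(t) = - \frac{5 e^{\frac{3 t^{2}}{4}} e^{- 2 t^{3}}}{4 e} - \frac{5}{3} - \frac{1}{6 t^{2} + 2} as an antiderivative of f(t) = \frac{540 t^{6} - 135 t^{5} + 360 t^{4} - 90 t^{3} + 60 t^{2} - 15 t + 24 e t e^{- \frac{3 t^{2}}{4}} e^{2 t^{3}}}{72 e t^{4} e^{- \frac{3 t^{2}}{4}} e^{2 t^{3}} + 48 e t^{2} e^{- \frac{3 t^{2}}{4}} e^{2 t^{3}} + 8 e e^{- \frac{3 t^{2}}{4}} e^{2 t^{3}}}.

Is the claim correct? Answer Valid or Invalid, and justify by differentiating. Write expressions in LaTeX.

Valid - differentiating G returns exactly f.

d/dt[G] = \frac{540 t^{6} e^{\frac{3 t^{2}}{4}} - 135 t^{5} e^{\frac{3 t^{2}}{4}} + 360 t^{4} e^{\frac{3 t^{2}}{4}} - 90 t^{3} e^{\frac{3 t^{2}}{4}} + 60 t^{2} e^{\frac{3 t^{2}}{4}} - 15 t e^{\frac{3 t^{2}}{4}} + 24 e t e^{2 t^{3}}}{72 e t^{4} e^{2 t^{3}} + 48 e t^{2} e^{2 t^{3}} + 8 e e^{2 t^{3}}}
This equals f(t) exactly, so the claim holds.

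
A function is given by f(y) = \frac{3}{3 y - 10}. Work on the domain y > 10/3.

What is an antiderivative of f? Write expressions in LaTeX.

An antiderivative is F(y) = \log{\left(\frac{3 y}{2} - 5 \right)}.

Any candidate F(y) must reproduce f(y) exactly when differentiated.
Check: d/dy[\log{\left(\frac{3 y}{2} - 5 \right)}] = \frac{3}{3 y - 10} = f(y).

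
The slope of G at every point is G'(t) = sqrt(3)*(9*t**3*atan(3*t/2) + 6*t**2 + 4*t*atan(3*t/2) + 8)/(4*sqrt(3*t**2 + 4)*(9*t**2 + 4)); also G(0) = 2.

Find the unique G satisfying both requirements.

G(t) = (sqrt(3)*sqrt(3*t**2 + 4)*atan(3*t/2) + 24)/12

G'(t) has the shape u'v + uv' for u = sqrt(t**2 + 4/3)/4 and v = atan(3*t/2) — it is the derivative of the product u*v.
A general antiderivative is sqrt(t**2 + 4/3)*atan(3*t/2)/4 + C.
The condition gives C = 2 - (0) = 2.
So G(t) = (sqrt(3)*sqrt(3*t**2 + 4)*atan(3*t/2) + 24)/12.
Check: d/dt[(sqrt(3)*sqrt(3*t**2 + 4)*atan(3*t/2) + 24)/12] = (9*sqrt(3)*t**3*atan(3*t/2) + 6*sqrt(3)*t**2 + 4*sqrt(3)*t*atan(3*t/2) + 8*sqrt(3))/(36*t**2*sqrt(3*t**2 + 4) + 16*sqrt(3*t**2 + 4)), which equals G'(t).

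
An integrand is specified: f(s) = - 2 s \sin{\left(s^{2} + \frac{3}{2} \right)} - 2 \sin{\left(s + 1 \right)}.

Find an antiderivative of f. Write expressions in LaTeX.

An antiderivative is F(s) = 2 \cos{\left(s + 1 \right)} + \cos{\left(s^{2} + \frac{3}{2} \right)}.

Integrate term by term and add the pieces.
Check: d/ds[2 \cos{\left(s + 1 \right)} + \cos{\left(s^{2} + \frac{3}{2} \right)}] = - 2 s \sin{\left(s^{2} + \frac{3}{2} \right)} - 2 \sin{\left(s + 1 \right)} = f(s).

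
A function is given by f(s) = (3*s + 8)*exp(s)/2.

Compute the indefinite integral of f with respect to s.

F(s) = (3*s + 5)*exp(s)/2 + C

f has the shape u'v + uv' for u = 3*s/2 + 5/2 and v = exp(s) — it is the derivative of the product u*v.
Check: d/ds[(3*s + 5)*exp(s)/2] = 3*s*exp(s)/2 + 4*exp(s), which equals f(s).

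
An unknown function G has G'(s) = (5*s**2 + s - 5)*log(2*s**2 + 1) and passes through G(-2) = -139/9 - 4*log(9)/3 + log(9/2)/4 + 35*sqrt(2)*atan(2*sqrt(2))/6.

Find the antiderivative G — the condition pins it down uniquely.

G(s) = 5*s**3*log(2*s**2 + 1)/3 - 10*s**3/9 + s**2*log(2*s**2 + 1)/2 - s**2/2 - 5*s*log(2*s**2 + 1) + 35*s/3 + log(s**2 + 1/2)/4 - 35*sqrt(2)*atan(sqrt(2)*s)/6 + 1

Check a candidate G(s) by differentiating: d/ds[G] must match the given G'(s).
A general antiderivative is -10*s**3/9 - s**2/2 + 35*s/3 + (5*s**3/3 + s**2/2 - 5*s)*log(2*s**2 + 1) + log(s**2 + 1/2)/4 - 35*sqrt(2)*atan(sqrt(2)*s)/6 + C.
The condition gives C = -139/9 - 4*log(9)/3 + log(9/2)/4 + 35*sqrt(2)*atan(2*sqrt(2))/6 - (-148/9 - 4*log(9)/3 + log(9/2)/4 + 35*sqrt(2)*atan(2*sqrt(2))/6) = 1.
So G(s) = 5*s**3*log(2*s**2 + 1)/3 - 10*s**3/9 + s**2*log(2*s**2 + 1)/2 - s**2/2 - 5*s*log(2*s**2 + 1) + 35*s/3 + log(s**2 + 1/2)/4 - 35*sqrt(2)*atan(sqrt(2)*s)/6 + 1.
Check: d/ds[5*s**3*log(2*s**2 + 1)/3 - 10*s**3/9 + s**2*log(2*s**2 + 1)/2 - s**2/2 - 5*s*log(2*s**2 + 1) + 35*s/3 + log(s**2 + 1/2)/4 - 35*sqrt(2)*atan(sqrt(2)*s)/6 + 1] = 5*s**2*log(2*s**2 + 1) + s*log(2*s**2 + 1) - 5*log(2*s**2 + 1), which equals G'(s).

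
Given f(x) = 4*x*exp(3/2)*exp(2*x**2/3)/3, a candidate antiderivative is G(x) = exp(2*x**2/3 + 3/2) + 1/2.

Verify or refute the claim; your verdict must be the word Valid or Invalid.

Valid - differentiating G returns exactly f.

d/dx[G] = 4*x*exp(3/2)*exp(2*x**2/3)/3
This equals f(x) exactly, so the claim holds.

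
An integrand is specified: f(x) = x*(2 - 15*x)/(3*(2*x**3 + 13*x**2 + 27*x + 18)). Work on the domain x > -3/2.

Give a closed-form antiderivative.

An antiderivative is F(x) = -49*log(x + 3/2)/6 + 64*log(x + 2)/3 - 47*log(x + 3)/3.

Factor the denominator (3*(x + 2)*(x + 3)*(2*x + 3)) and decompose: f = -49/(3*(2*x + 3)) - 47/(3*(x + 3)) + 64/(3*(x + 2)); each piece integrates to a log, atan, or power term.
Check: d/dx[-49*log(x + 3/2)/6 + 64*log(x + 2)/3 - 47*log(x + 3)/3] = (-15*x**2 + 2*x)/(6*x**3 + 39*x**2 + 81*x + 54), which equals f(x).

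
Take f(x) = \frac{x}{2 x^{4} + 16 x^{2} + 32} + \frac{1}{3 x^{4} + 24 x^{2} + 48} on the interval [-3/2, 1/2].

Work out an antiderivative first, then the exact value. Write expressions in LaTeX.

Antiderivative: F(x) = \frac{x^{2} \operatorname{atan}{\left(\frac{x}{2} \right)} + 2 x + 4 \operatorname{atan}{\left(\frac{x}{2} \right)} - 12}{48 x^{2} + 192}; value = - \frac{1}{255} + \frac{\operatorname{atan}{\left(\frac{1}{4} \right)}}{48} + \frac{\operatorname{atan}{\left(\frac{3}{4} \right)}}{48}

The integrand splits into summands that can be handled one at a time.
F(x) = \frac{x^{2} \operatorname{atan}{\left(\frac{x}{2} \right)} + 2 x + 4 \operatorname{atan}{\left(\frac{x}{2} \right)} - 12}{48 x^{2} + 192} is an antiderivative of f.
Check: d/dx[\frac{x^{2} \operatorname{atan}{\left(\frac{x}{2} \right)} + 2 x + 4 \operatorname{atan}{\left(\frac{x}{2} \right)} - 12}{48 x^{2} + 192}] = \frac{3 x + 2}{6 x^{4} + 48 x^{2} + 96}, which equals f(x).
F(1/2) = - \frac{11}{204} + \frac{\operatorname{atan}{\left(\frac{1}{4} \right)}}{48}; F(-3/2) = - \frac{1}{20} - \frac{\operatorname{atan}{\left(\frac{3}{4} \right)}}{48}.
Integral = F(1/2) - F(-3/2) = - \frac{1}{255} + \frac{\operatorname{atan}{\left(\frac{1}{4} \right)}}{48} + \frac{\operatorname{atan}{\left(\frac{3}{4} \right)}}{48}.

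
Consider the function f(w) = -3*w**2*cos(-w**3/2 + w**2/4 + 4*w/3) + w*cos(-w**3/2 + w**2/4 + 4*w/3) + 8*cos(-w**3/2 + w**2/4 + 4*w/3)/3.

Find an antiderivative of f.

f matches the chain-rule pattern g'(h)*h' with inner function h(w) = -w**3/2 + w**2/4 + 4*w/3; substituting u = h(w) collapses the integral.
Check: d/dw[2*sin(-w**3/2 + w**2/4 + 4*w/3)] = -3*w**2*cos(-w**3/2 + w**2/4 + 4*w/3) + w*cos(-w**3/2 + w**2/4 + 4*w/3) + 8*cos(-w**3/2 + w**2/4 + 4*w/3)/3 = f(w).

An antiderivative is F(w) = 2*sin(-w**3/2 + w**2/4 + 4*w/3).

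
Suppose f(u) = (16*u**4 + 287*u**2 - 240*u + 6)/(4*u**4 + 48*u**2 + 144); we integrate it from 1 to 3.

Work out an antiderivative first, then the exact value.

Recover f(u) by differentiating a candidate F(u); any mismatch rules it out.
F(u) = u*(4*u**2 - 5*u + 1/4)/(2*(u**2/2 + 3)) is an antiderivative of f.
Check: d/du[u*(4*u**2 - 5*u + 1/4)/(2*(u**2/2 + 3))] = (16*u**4 + 287*u**2 - 240*u + 6)/(4*u**4 + 48*u**2 + 144) = f(u).
F(3) = 17/4; F(1) = -3/28.
Integral = F(3) - F(1) = 61/14.

Antiderivative: F(u) = u*(4*u**2 - 5*u + 1/4)/(2*(u**2/2 + 3)); value = 61/14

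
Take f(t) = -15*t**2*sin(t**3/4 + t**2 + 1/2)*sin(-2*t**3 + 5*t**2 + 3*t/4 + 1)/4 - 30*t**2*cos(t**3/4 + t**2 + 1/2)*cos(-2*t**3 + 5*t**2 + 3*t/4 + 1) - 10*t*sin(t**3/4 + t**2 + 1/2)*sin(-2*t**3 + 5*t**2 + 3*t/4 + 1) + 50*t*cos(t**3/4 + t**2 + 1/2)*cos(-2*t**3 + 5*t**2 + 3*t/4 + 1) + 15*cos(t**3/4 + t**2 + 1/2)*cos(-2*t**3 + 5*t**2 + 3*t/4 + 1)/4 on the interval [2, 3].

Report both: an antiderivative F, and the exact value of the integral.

Antiderivative: F(t) = 5*sin(-2*t**3 + 5*t**2 + 3*t/4 + 1)*cos(t**3/4 + t**2 + 1/2); value = -5*sin(23/4)*cos(65/4) - 5*sin(13/2)*cos(13/2)

Recognize the product-rule pattern: f = u'v + uv' with u = 5*cos(t**3/4 + t**2 + 1/2), v = sin(-2*t**3 + 5*t**2 + 3*t/4 + 1), so integration by parts undoes it.
F(t) = 5*sin(-2*t**3 + 5*t**2 + 3*t/4 + 1)*cos(t**3/4 + t**2 + 1/2) is an antiderivative of f.
Check: d/dt[5*sin(-2*t**3 + 5*t**2 + 3*t/4 + 1)*cos(t**3/4 + t**2 + 1/2)] = -15*t**2*sin(t**3/4 + t**2 + 1/2)*sin(-2*t**3 + 5*t**2 + 3*t/4 + 1)/4 - 30*t**2*cos(t**3/4 + t**2 + 1/2)*cos(-2*t**3 + 5*t**2 + 3*t/4 + 1) - 10*t*sin(t**3/4 + t**2 + 1/2)*sin(-2*t**3 + 5*t**2 + 3*t/4 + 1) + 50*t*cos(t**3/4 + t**2 + 1/2)*cos(-2*t**3 + 5*t**2 + 3*t/4 + 1) + 15*cos(t**3/4 + t**2 + 1/2)*cos(-2*t**3 + 5*t**2 + 3*t/4 + 1)/4 = f(t).
F(3) = -5*sin(23/4)*cos(65/4); F(2) = 5*sin(13/2)*cos(13/2).
Integral = F(3) - F(2) = -5*sin(23/4)*cos(65/4) - 5*sin(13/2)*cos(13/2).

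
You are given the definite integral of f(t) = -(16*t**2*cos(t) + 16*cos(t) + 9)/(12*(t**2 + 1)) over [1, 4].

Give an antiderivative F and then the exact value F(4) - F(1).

For F(t) to be correct the identity F'(t) - f(t) = 0 must hold.
F(t) = -4*sin(t)/3 - 3*atan(t)/4 is an antiderivative of f.
Check: d/dt[-4*sin(t)/3 - 3*atan(t)/4] = (-16*t**2*cos(t) - 16*cos(t) - 9)/(12*t**2 + 12), which equals f(t).
F(4) = -3*atan(4)/4 - 4*sin(4)/3; F(1) = -4*sin(1)/3 - 3*pi/16.
Integral = F(4) - F(1) = -3*atan(4)/4 + 3*pi/16 - 4*sin(4)/3 + 4*sin(1)/3.

Antiderivative: F(t) = -4*sin(t)/3 - 3*atan(t)/4; value = -3*atan(4)/4 + 3*pi/16 - 4*sin(4)/3 + 4*sin(1)/3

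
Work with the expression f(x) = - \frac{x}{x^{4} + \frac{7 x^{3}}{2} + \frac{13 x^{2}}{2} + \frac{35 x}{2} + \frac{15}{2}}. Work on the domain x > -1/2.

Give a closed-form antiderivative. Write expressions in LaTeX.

Factor the denominator (\left(x + 3\right) \left(2 x + 1\right) \left(x^{2} + 5\right)) and decompose: f = \frac{x - 5}{21 \left(x^{2} + 5\right)} + \frac{8}{105 \left(2 x + 1\right)} - \frac{3}{35 \left(x + 3\right)}; each piece integrates to a log, atan, or power term.
Check: d/dx[\frac{8 \log{\left(x + \frac{1}{2} \right)} - 18 \log{\left(x + 3 \right)} + 5 \log{\left(x^{2} + 5 \right)} - 10 \sqrt{5} \operatorname{atan}{\left(\frac{\sqrt{5} x}{5} \right)}}{210}] = - \frac{2 x}{2 x^{4} + 7 x^{3} + 13 x^{2} + 35 x + 15}, which equals f(x).

An antiderivative is F(x) = \frac{8 \log{\left(x + \frac{1}{2} \right)} - 18 \log{\left(x + 3 \right)} + 5 \log{\left(x^{2} + 5 \right)} - 10 \sqrt{5} \operatorname{atan}{\left(\frac{\sqrt{5} x}{5} \right)}}{210}.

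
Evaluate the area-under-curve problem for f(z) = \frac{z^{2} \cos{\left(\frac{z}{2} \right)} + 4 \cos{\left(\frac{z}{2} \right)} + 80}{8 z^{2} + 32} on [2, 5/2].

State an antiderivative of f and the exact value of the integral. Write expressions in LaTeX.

Antiderivative: F(z) = \frac{\sin{\left(\frac{z}{2} \right)}}{4} + 5 \operatorname{atan}{\left(\frac{z}{2} \right)}; value = - \frac{5 \pi}{4} - \frac{\sin{\left(1 \right)}}{4} + \frac{\sin{\left(\frac{5}{4} \right)}}{4} + 5 \operatorname{atan}{\left(\frac{5}{4} \right)}

An antiderivative F(z) passes only if d/dz[F] lands on f(z) exactly.
F(z) = \frac{\sin{\left(\frac{z}{2} \right)}}{4} + 5 \operatorname{atan}{\left(\frac{z}{2} \right)} is an antiderivative of f.
Check: d/dz[\frac{\sin{\left(\frac{z}{2} \right)}}{4} + 5 \operatorname{atan}{\left(\frac{z}{2} \right)}] = \frac{z^{2} \cos{\left(\frac{z}{2} \right)} + 4 \cos{\left(\frac{z}{2} \right)} + 80}{8 z^{2} + 32} = f(z).
F(5/2) = \frac{\sin{\left(\frac{5}{4} \right)}}{4} + 5 \operatorname{atan}{\left(\frac{5}{4} \right)}; F(2) = \frac{\sin{\left(1 \right)}}{4} + \frac{5 \pi}{4}.
Integral = F(5/2) - F(2) = - \frac{5 \pi}{4} - \frac{\sin{\left(1 \right)}}{4} + \frac{\sin{\left(\frac{5}{4} \right)}}{4} + 5 \operatorname{atan}{\left(\frac{5}{4} \right)}.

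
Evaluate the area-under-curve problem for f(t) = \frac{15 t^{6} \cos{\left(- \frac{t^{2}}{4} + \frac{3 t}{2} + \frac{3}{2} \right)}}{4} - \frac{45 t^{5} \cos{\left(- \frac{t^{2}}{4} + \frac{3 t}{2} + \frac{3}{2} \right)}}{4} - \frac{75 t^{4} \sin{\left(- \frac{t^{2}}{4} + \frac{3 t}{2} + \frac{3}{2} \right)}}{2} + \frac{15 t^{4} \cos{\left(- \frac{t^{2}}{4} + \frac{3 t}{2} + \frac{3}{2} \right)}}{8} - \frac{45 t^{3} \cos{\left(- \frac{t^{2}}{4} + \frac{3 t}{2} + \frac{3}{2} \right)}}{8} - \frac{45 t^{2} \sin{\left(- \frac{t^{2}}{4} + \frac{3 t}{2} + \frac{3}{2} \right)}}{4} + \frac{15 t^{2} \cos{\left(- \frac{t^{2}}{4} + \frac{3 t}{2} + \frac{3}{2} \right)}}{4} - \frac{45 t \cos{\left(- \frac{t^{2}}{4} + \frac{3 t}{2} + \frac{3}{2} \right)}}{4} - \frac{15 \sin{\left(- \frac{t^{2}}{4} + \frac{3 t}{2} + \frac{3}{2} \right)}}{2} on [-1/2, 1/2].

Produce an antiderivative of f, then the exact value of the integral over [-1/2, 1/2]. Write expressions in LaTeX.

Antiderivative: F(t) = \frac{15 t \left(- 2 t^{4} - t^{2} - 2\right) \sin{\left(- \frac{t^{2}}{4} + \frac{3 t}{2} + \frac{3}{2} \right)}}{4}; value = - \frac{285 \sin{\left(\frac{35}{16} \right)}}{64} - \frac{285 \sin{\left(\frac{11}{16} \right)}}{64}

Recognize the product-rule pattern: f = u'v + uv' with u = - \frac{15 t^{5}}{2} - \frac{15 t^{3}}{4} - \frac{15 t}{2}, v = \sin{\left(- \frac{t^{2}}{4} + \frac{3 t}{2} + \frac{3}{2} \right)}, so integration by parts undoes it.
F(t) = \frac{15 t \left(- 2 t^{4} - t^{2} - 2\right) \sin{\left(- \frac{t^{2}}{4} + \frac{3 t}{2} + \frac{3}{2} \right)}}{4} is an antiderivative of f.
Check: d/dt[\frac{15 t \left(- 2 t^{4} - t^{2} - 2\right) \sin{\left(- \frac{t^{2}}{4} + \frac{3 t}{2} + \frac{3}{2} \right)}}{4}] = \frac{15 t^{6} \cos{\left(- \frac{t^{2}}{4} + \frac{3 t}{2} + \frac{3}{2} \right)}}{4} - \frac{45 t^{5} \cos{\left(- \frac{t^{2}}{4} + \frac{3 t}{2} + \frac{3}{2} \right)}}{4} - \frac{75 t^{4} \sin{\left(- \frac{t^{2}}{4} + \frac{3 t}{2} + \frac{3}{2} \right)}}{2} + \frac{15 t^{4} \cos{\left(- \frac{t^{2}}{4} + \frac{3 t}{2} + \frac{3}{2} \right)}}{8} - \frac{45 t^{3} \cos{\left(- \frac{t^{2}}{4} + \frac{3 t}{2} + \frac{3}{2} \right)}}{8} - \frac{45 t^{2} \sin{\left(- \frac{t^{2}}{4} + \frac{3 t}{2} + \frac{3}{2} \right)}}{4} + \frac{15 t^{2} \cos{\left(- \frac{t^{2}}{4} + \frac{3 t}{2} + \frac{3}{2} \right)}}{4} - \frac{45 t \cos{\left(- \frac{t^{2}}{4} + \frac{3 t}{2} + \frac{3}{2} \right)}}{4} - \frac{15 \sin{\left(- \frac{t^{2}}{4} + \frac{3 t}{2} + \frac{3}{2} \right)}}{2} = f(t).
F(1/2) = - \frac{285 \sin{\left(\frac{35}{16} \right)}}{64}; F(-1/2) = \frac{285 \sin{\left(\frac{11}{16} \right)}}{64}.
Integral = F(1/2) - F(-1/2) = - \frac{285 \sin{\left(\frac{35}{16} \right)}}{64} - \frac{285 \sin{\left(\frac{11}{16} \right)}}{64}.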